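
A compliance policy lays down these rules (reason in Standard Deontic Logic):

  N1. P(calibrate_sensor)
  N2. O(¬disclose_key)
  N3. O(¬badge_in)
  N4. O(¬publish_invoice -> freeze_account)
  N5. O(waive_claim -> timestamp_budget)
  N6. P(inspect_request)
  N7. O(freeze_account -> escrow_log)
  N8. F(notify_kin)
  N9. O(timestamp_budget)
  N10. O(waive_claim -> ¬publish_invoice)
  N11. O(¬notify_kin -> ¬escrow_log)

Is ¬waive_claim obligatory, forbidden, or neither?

Obligatory

F(notify_kin) at premise 8 means O(¬notify_kin).
With premise 11, O(¬notify_kin -> ¬escrow_log), the K-axiom yields O(¬escrow_log).
The contrapositive of premise 7 (O(freeze_account -> escrow_log)) is O(¬escrow_log -> ¬freeze_account), and O(¬escrow_log) is already established, so O(¬freeze_account).
Premise 4 is O(¬publish_invoice -> freeze_account); contrapositively O(¬freeze_account -> publish_invoice). Since O(¬freeze_account) holds, K gives O(publish_invoice).
Premise 10 is O(waive_claim -> ¬publish_invoice); contrapositively O(publish_invoice -> ¬waive_claim). Since O(publish_invoice) holds, K gives O(¬waive_claim).
Premises 1, 2, 3, 5, 6, 9 do not contribute to this derivation.
Hence ¬waive_claim is obligatory.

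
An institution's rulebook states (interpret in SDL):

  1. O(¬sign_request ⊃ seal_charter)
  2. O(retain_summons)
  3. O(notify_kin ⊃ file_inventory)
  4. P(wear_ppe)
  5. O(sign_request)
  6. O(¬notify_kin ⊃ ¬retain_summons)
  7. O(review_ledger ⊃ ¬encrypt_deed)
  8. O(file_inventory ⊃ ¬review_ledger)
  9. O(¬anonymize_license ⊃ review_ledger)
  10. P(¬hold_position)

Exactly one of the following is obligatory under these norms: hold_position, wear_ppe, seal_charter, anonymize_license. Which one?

anonymize_license

Premise 2 gives O(retain_summons).
Premise 6 is O(¬notify_kin ⊃ ¬retain_summons); contrapositively O(retain_summons ⊃ notify_kin). Since O(retain_summons) holds, K gives O(notify_kin).
With premise 3, O(notify_kin ⊃ file_inventory), the K-axiom yields O(file_inventory).
From O(file_inventory) and premise 8, O(file_inventory ⊃ ¬review_ledger), we obtain O(¬review_ledger).
Premise 9, O(¬anonymize_license ⊃ review_ledger), contraposes to O(¬review_ledger ⊃ anonymize_license); with O(¬review_ledger) we get O(anonymize_license).
So O(anonymize_license) holds — anonymize_license is obligatory. None of the other listed options is made obligatory by any chain of premises.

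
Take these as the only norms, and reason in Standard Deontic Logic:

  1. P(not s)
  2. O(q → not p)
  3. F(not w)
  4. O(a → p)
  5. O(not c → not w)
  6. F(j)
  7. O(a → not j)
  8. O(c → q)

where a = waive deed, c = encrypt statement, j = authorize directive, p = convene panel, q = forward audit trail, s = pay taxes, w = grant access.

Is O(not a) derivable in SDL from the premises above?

Yes

F(not w) at premise 3 means O(w).
Premise 5 is O(not c → not w); contrapositively O(w → c). Since O(w) holds, K gives O(c).
From O(c) and premise 8, O(c → q), we obtain O(q).
Premise 2 is O(q → not p); since O(q), deontic closure gives O(not p).
Premise 4 is O(a → p); contrapositively O(not p → not a). Since O(not p) holds, K gives O(not a).
Premises 1, 6, 7 do not contribute to this derivation.
So O(not a) follows.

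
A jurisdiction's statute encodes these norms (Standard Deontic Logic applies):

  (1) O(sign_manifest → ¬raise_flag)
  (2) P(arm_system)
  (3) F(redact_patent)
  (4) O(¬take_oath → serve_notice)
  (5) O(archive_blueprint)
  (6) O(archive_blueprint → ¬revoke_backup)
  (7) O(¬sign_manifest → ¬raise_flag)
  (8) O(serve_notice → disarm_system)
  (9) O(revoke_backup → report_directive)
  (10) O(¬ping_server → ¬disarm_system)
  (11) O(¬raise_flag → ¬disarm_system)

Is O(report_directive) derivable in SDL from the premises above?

No

Premise 9 is O(revoke_backup → report_directive), but O(revoke_backup) is not derivable from the premises, so it does not yield O(report_directive).
No other premise forces O(report_directive). An ideal world satisfying every premise can still have report_directive false, so O(report_directive) is not derivable.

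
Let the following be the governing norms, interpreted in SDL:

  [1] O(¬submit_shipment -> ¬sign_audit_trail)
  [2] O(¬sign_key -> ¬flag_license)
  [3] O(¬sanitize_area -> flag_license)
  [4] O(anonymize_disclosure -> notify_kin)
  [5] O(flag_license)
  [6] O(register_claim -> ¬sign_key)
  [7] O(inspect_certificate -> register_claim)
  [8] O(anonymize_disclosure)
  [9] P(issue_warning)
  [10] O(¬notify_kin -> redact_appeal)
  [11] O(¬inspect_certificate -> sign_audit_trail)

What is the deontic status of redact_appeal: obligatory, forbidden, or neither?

Premise 10 is O(¬notify_kin -> redact_appeal), but O(¬notify_kin) is not derivable from the premises, so it does not yield O(redact_appeal).
No premise or chain of K-axiom applications forces O(redact_appeal), and none forces O(¬redact_appeal). So redact_appeal is neither obligatory nor forbidden under these norms.

Neither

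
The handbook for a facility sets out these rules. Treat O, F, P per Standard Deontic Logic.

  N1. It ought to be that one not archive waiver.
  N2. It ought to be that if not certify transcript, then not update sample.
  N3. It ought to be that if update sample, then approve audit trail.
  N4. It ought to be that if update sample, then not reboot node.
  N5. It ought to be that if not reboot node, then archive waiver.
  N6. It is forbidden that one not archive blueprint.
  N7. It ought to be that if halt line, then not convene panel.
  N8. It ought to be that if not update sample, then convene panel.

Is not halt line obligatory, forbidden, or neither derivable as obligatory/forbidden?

Premise 1 gives O(¬archive_waiver).
Premise 5 is O(¬reboot_node → archive_waiver); contrapositively O(¬archive_waiver → reboot_node). Since O(¬archive_waiver) holds, K gives O(reboot_node).
Premise 4, O(update_sample → ¬reboot_node), contraposes to O(reboot_node → ¬update_sample); with O(reboot_node) we get O(¬update_sample).
With premise 8, O(¬update_sample → convene_panel), the K-axiom yields O(convene_panel).
The contrapositive of premise 7 (O(halt_line → ¬convene_panel)) is O(convene_panel → ¬halt_line), and O(convene_panel) is already established, so O(¬halt_line).
Premises 2, 3, 6 do not contribute to this derivation.
Hence ¬halt_line is obligatory.

Obligatory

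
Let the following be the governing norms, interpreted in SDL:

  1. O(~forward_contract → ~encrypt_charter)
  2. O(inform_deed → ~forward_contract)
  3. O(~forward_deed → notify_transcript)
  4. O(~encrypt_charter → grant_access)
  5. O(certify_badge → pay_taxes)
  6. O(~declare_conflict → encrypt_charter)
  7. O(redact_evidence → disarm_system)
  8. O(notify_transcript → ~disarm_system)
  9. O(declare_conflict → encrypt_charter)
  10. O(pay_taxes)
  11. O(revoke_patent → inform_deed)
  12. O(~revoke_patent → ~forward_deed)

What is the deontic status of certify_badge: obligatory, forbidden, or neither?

Neither

Premise 5 is O(certify_badge → pay_taxes); even if O(pay_taxes) held, inferring O(certify_badge) would be affirming the consequent — invalid.
No premise or chain of K-axiom applications forces O(certify_badge), and none forces O(~certify_badge). So certify_badge is neither obligatory nor forbidden under these norms.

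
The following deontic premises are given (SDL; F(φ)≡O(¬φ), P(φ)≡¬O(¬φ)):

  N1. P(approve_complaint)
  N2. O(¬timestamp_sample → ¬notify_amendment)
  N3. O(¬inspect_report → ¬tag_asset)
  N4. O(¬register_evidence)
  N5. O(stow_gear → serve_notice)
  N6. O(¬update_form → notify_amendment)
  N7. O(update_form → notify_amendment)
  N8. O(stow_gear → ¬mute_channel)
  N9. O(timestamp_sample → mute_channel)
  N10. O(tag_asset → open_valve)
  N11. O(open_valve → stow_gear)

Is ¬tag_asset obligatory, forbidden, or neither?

By case analysis on ¬update_form: premise 6 gives O(¬update_form → notify_amendment) and premise 7 gives O(update_form → notify_amendment), so O(notify_amendment) either way.
The contrapositive of premise 2 (O(¬timestamp_sample → ¬notify_amendment)) is O(notify_amendment → timestamp_sample), and O(notify_amendment) is already established, so O(timestamp_sample).
Applying K to premise 9 (O(timestamp_sample → mute_channel)) and O(timestamp_sample) yields O(mute_channel).
The contrapositive of premise 8 (O(stow_gear → ¬mute_channel)) is O(mute_channel → ¬stow_gear), and O(mute_channel) is already established, so O(¬stow_gear).
Premise 11 is O(open_valve → stow_gear); contrapositively O(¬stow_gear → ¬open_valve). Since O(¬stow_gear) holds, K gives O(¬open_valve).
Premise 10, O(tag_asset → open_valve), contraposes to O(¬open_valve → ¬tag_asset); with O(¬open_valve) we get O(¬tag_asset).
Premises 1, 3, 4, 5 do not contribute to this derivation.
Hence ¬tag_asset is obligatory.

Obligatory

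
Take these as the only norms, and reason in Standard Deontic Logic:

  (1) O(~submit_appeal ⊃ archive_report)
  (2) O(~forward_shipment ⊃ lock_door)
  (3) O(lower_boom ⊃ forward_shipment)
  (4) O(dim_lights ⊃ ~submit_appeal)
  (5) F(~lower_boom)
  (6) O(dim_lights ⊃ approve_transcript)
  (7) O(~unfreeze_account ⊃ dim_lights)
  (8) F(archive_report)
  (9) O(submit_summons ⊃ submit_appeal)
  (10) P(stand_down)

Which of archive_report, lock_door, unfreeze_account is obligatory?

Premise 8, F(archive_report), is equivalent to O(~archive_report).
Premise 1, O(~submit_appeal ⊃ archive_report), contraposes to O(~archive_report ⊃ submit_appeal); with O(~archive_report) we get O(submit_appeal).
The contrapositive of premise 4 (O(dim_lights ⊃ ~submit_appeal)) is O(submit_appeal ⊃ ~dim_lights), and O(submit_appeal) is already established, so O(~dim_lights).
Premise 7, O(~unfreeze_account ⊃ dim_lights), contraposes to O(~dim_lights ⊃ unfreeze_account); with O(~dim_lights) we get O(unfreeze_account).
So O(unfreeze_account) holds — unfreeze_account is obligatory. None of the other listed options is made obligatory by any chain of premises.

unfreeze_account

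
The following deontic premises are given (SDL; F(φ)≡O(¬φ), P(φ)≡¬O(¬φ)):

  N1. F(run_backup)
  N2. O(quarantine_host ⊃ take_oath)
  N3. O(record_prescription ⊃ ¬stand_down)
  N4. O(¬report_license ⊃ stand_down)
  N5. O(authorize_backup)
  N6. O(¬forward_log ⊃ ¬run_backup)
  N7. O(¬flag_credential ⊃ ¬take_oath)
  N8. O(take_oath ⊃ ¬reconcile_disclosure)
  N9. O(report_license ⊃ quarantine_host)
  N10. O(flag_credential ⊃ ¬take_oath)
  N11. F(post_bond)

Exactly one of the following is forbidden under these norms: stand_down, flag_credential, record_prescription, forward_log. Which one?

By case analysis on ¬flag_credential: premise 7 gives O(¬flag_credential ⊃ ¬take_oath) and premise 10 gives O(flag_credential ⊃ ¬take_oath), so O(¬take_oath) either way.
Premise 2, O(quarantine_host ⊃ take_oath), contraposes to O(¬take_oath ⊃ ¬quarantine_host); with O(¬take_oath) we get O(¬quarantine_host).
Premise 9, O(report_license ⊃ quarantine_host), contraposes to O(¬quarantine_host ⊃ ¬report_license); with O(¬quarantine_host) we get O(¬report_license).
Applying K to premise 4 (O(¬report_license ⊃ stand_down)) and O(¬report_license) yields O(stand_down).
The contrapositive of premise 3 (O(record_prescription ⊃ ¬stand_down)) is O(stand_down ⊃ ¬record_prescription), and O(stand_down) is already established, so O(¬record_prescription).
So O(¬record_prescription) holds, i.e. record_prescription is forbidden. None of the other listed options is forbidden under the premises.

record_prescription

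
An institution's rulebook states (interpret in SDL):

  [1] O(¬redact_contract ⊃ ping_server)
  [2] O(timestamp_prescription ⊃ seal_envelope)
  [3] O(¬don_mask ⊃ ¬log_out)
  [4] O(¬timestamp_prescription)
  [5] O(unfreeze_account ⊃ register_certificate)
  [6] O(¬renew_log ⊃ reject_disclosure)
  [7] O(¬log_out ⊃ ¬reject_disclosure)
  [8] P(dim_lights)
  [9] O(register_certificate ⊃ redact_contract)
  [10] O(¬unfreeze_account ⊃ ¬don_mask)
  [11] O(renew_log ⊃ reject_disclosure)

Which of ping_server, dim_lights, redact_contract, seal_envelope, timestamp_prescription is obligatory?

redact_contract

Premises 11 and 6 cover both cases: O(renew_log ⊃ reject_disclosure) and O(¬renew_log ⊃ reject_disclosure). Since renew_log ∨ ¬renew_log is a tautology, O(reject_disclosure) follows.
Premise 7 is O(¬log_out ⊃ ¬reject_disclosure); contrapositively O(reject_disclosure ⊃ log_out). Since O(reject_disclosure) holds, K gives O(log_out).
Premise 3 is O(¬don_mask ⊃ ¬log_out); contrapositively O(log_out ⊃ don_mask). Since O(log_out) holds, K gives O(don_mask).
The contrapositive of premise 10 (O(¬unfreeze_account ⊃ ¬don_mask)) is O(don_mask ⊃ unfreeze_account), and O(don_mask) is already established, so O(unfreeze_account).
With premise 5, O(unfreeze_account ⊃ register_certificate), the K-axiom yields O(register_certificate).
Applying K to premise 9 (O(register_certificate ⊃ redact_contract)) and O(register_certificate) yields O(redact_contract).
So O(redact_contract) holds — redact_contract is obligatory. None of the other listed options is made obligatory by any chain of premises.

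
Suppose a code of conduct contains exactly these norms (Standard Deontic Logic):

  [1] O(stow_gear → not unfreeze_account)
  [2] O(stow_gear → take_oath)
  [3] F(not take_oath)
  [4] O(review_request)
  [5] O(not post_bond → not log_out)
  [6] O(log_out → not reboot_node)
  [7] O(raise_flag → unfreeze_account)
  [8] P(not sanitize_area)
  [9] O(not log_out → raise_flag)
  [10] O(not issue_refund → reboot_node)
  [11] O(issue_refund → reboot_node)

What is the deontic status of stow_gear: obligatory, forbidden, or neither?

By case analysis on not issue_refund: premise 10 gives O(not issue_refund → reboot_node) and premise 11 gives O(issue_refund → reboot_node), so O(reboot_node) either way.
The contrapositive of premise 6 (O(log_out → not reboot_node)) is O(reboot_node → not log_out), and O(reboot_node) is already established, so O(not log_out).
Premise 9 is O(not log_out → raise_flag); since O(not log_out), deontic closure gives O(raise_flag).
Premise 7 is O(raise_flag → unfreeze_account); since O(raise_flag), deontic closure gives O(unfreeze_account).
Premise 1 is O(stow_gear → not unfreeze_account); contrapositively O(unfreeze_account → not stow_gear). Since O(unfreeze_account) holds, K gives O(not stow_gear).
Premises 2, 3, 4, 5, 8 do not contribute to this derivation.
Thus O(not stow_gear), which is F(stow_gear): stow_gear is forbidden.

Forbidden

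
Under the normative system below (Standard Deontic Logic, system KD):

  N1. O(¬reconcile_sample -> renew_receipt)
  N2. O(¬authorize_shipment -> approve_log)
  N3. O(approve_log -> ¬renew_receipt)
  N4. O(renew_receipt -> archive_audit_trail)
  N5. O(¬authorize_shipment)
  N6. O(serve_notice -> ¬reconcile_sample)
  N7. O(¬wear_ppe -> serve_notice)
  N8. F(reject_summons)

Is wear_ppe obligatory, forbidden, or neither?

Premise 5 states O(¬authorize_shipment) outright.
Applying K to premise 2 (O(¬authorize_shipment -> approve_log)) and O(¬authorize_shipment) yields O(approve_log).
From O(approve_log) and premise 3, O(approve_log -> ¬renew_receipt), we obtain O(¬renew_receipt).
The contrapositive of premise 1 (O(¬reconcile_sample -> renew_receipt)) is O(¬renew_receipt -> reconcile_sample), and O(¬renew_receipt) is already established, so O(reconcile_sample).
The contrapositive of premise 6 (O(serve_notice -> ¬reconcile_sample)) is O(reconcile_sample -> ¬serve_notice), and O(reconcile_sample) is already established, so O(¬serve_notice).
Premise 7 is O(¬wear_ppe -> serve_notice); contrapositively O(¬serve_notice -> wear_ppe). Since O(¬serve_notice) holds, K gives O(wear_ppe).
Premises 4, 8 do not contribute to this derivation.
Hence wear_ppe is obligatory.

Obligatory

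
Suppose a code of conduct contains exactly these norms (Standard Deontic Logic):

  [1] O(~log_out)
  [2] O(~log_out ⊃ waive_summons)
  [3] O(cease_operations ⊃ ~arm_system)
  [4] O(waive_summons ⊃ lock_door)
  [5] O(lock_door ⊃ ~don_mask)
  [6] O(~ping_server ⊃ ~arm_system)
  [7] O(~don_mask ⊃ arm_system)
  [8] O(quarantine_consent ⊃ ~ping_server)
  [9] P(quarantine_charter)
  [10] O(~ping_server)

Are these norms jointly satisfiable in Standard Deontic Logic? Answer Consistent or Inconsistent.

Inconsistent

From premise 10 we have O(~ping_server).
Applying K to premise 6 (O(~ping_server ⊃ ~arm_system)) and O(~ping_server) yields O(~arm_system).
The contrapositive of premise 7 (O(~don_mask ⊃ arm_system)) is O(~arm_system ⊃ don_mask), and O(~arm_system) is already established, so O(don_mask).
Premise 5 is O(lock_door ⊃ ~don_mask); contrapositively O(don_mask ⊃ ~lock_door). Since O(don_mask) holds, K gives O(~lock_door).
Premise 4 is O(waive_summons ⊃ lock_door); contrapositively O(~lock_door ⊃ ~waive_summons). Since O(~lock_door) holds, K gives O(~waive_summons).
Premise 2, O(~log_out ⊃ waive_summons), contraposes to O(~waive_summons ⊃ log_out); with O(~waive_summons) we get O(log_out).
But premise 1 directly asserts O(~log_out).
We now have both O(log_out) and O(~log_out) — log_out is simultaneously obligatory and forbidden, violating the D-axiom.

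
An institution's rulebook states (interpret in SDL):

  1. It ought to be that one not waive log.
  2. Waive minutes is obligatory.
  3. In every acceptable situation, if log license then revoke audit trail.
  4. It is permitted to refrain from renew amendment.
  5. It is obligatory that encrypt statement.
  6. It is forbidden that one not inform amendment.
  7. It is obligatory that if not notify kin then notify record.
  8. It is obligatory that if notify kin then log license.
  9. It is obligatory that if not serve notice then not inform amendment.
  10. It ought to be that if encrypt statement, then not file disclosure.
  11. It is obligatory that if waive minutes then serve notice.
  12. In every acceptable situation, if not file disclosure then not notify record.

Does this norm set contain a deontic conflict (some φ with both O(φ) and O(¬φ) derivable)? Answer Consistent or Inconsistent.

Consistent

Premise 9 is O(¬serve_notice → ¬inform_amendment), but O(¬serve_notice) is not derivable from the premises, so it does not yield O(¬inform_amendment).
So O(¬inform_amendment) is not derivable, and the apparent clash with O(inform_amendment) does not arise.
A world satisfying every obligation exists (e.g. encrypt_statement=true, file_disclosure=false, inform_amendment=true, log_license=true, notify_kin=true, notify_record=false, renew_amendment=false, revoke_audit_trail=true, serve_notice=true, waive_log=false, waive_minutes=true); no atom is both obligatory and forbidden, so the set is consistent.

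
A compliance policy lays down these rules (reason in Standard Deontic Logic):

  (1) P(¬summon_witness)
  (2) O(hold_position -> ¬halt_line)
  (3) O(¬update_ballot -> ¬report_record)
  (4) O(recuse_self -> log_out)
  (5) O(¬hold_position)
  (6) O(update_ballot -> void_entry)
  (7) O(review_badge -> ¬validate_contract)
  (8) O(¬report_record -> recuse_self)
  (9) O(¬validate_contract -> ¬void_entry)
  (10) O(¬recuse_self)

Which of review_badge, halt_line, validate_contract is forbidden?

review_badge

Premise 10 states O(¬recuse_self) outright.
Premise 8 is O(¬report_record -> recuse_self); contrapositively O(¬recuse_self -> report_record). Since O(¬recuse_self) holds, K gives O(report_record).
Premise 3, O(¬update_ballot -> ¬report_record), contraposes to O(report_record -> update_ballot); with O(report_record) we get O(update_ballot).
From O(update_ballot) and premise 6, O(update_ballot -> void_entry), we obtain O(void_entry).
Premise 9, O(¬validate_contract -> ¬void_entry), contraposes to O(void_entry -> validate_contract); with O(void_entry) we get O(validate_contract).
The contrapositive of premise 7 (O(review_badge -> ¬validate_contract)) is O(validate_contract -> ¬review_badge), and O(validate_contract) is already established, so O(¬review_badge).
So O(¬review_badge) holds, i.e. review_badge is forbidden. None of the other listed options is forbidden under the premises.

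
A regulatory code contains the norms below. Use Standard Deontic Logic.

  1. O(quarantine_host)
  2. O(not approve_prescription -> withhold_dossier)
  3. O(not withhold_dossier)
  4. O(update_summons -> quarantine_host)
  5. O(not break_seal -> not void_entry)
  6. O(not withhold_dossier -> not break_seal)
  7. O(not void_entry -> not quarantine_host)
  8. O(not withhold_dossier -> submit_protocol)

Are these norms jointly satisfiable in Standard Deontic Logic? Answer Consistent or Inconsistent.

Inconsistent

Premise 1 states O(quarantine_host) outright.
The contrapositive of premise 7 (O(not void_entry -> not quarantine_host)) is O(quarantine_host -> void_entry), and O(quarantine_host) is already established, so O(void_entry).
Premise 5, O(not break_seal -> not void_entry), contraposes to O(void_entry -> break_seal); with O(void_entry) we get O(break_seal).
The contrapositive of premise 6 (O(not withhold_dossier -> not break_seal)) is O(break_seal -> withhold_dossier), and O(break_seal) is already established, so O(withhold_dossier).
But premise 3 directly asserts O(not withhold_dossier).
We now have both O(withhold_dossier) and O(not withhold_dossier) — withhold_dossier is simultaneously obligatory and forbidden, violating the D-axiom.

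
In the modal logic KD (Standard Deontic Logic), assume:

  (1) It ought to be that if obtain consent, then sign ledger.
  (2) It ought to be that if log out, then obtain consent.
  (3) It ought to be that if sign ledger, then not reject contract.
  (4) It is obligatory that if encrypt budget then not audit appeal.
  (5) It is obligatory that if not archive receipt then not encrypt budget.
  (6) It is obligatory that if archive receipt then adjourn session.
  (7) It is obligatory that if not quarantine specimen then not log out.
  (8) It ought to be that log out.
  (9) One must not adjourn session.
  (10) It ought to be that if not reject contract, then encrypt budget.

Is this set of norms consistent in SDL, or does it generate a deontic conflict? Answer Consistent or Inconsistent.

Premise 9 is F(adjourn_session), i.e. O(¬adjourn_session).
Premise 6, O(archive_receipt → adjourn_session), contraposes to O(¬adjourn_session → ¬archive_receipt); with O(¬adjourn_session) we get O(¬archive_receipt).
Applying K to premise 5 (O(¬archive_receipt → ¬encrypt_budget)) and O(¬archive_receipt) yields O(¬encrypt_budget).
Premise 10 is O(¬reject_contract → encrypt_budget); contrapositively O(¬encrypt_budget → reject_contract). Since O(¬encrypt_budget) holds, K gives O(reject_contract).
The contrapositive of premise 3 (O(sign_ledger → ¬reject_contract)) is O(reject_contract → ¬sign_ledger), and O(reject_contract) is already established, so O(¬sign_ledger).
The contrapositive of premise 1 (O(obtain_consent → sign_ledger)) is O(¬sign_ledger → ¬obtain_consent), and O(¬sign_ledger) is already established, so O(¬obtain_consent).
Premise 2, O(log_out → obtain_consent), contraposes to O(¬obtain_consent → ¬log_out); with O(¬obtain_consent) we get O(¬log_out).
However, premise 8 gives O(log_out).
We now have both O(¬log_out) and O(log_out) — log_out is simultaneously obligatory and forbidden, violating the D-axiom.

Inconsistent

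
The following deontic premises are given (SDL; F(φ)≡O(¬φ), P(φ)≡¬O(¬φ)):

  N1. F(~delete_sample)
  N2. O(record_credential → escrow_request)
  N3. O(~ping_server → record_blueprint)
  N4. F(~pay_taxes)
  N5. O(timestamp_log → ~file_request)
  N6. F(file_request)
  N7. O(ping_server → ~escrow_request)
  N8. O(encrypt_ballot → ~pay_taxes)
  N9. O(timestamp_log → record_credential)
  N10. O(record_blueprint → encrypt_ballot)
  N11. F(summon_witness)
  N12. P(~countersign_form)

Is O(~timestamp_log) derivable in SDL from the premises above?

Yes

F(~pay_taxes) at premise 4 means O(pay_taxes).
Premise 8 is O(encrypt_ballot → ~pay_taxes); contrapositively O(pay_taxes → ~encrypt_ballot). Since O(pay_taxes) holds, K gives O(~encrypt_ballot).
The contrapositive of premise 10 (O(record_blueprint → encrypt_ballot)) is O(~encrypt_ballot → ~record_blueprint), and O(~encrypt_ballot) is already established, so O(~record_blueprint).
The contrapositive of premise 3 (O(~ping_server → record_blueprint)) is O(~record_blueprint → ping_server), and O(~record_blueprint) is already established, so O(ping_server).
Applying K to premise 7 (O(ping_server → ~escrow_request)) and O(ping_server) yields O(~escrow_request).
Premise 2, O(record_credential → escrow_request), contraposes to O(~escrow_request → ~record_credential); with O(~escrow_request) we get O(~record_credential).
The contrapositive of premise 9 (O(timestamp_log → record_credential)) is O(~record_credential → ~timestamp_log), and O(~record_credential) is already established, so O(~timestamp_log).
Premises 1, 5, 6, 11, 12 do not contribute to this derivation.
So O(~timestamp_log) follows.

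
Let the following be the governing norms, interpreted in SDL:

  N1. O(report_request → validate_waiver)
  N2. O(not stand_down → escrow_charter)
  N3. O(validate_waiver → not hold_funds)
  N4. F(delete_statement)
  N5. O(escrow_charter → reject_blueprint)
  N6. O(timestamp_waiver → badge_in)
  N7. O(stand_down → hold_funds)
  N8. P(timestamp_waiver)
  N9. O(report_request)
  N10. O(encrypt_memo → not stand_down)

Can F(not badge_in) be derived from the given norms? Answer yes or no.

No

Premise 6 is O(timestamp_waiver → badge_in), but O(timestamp_waiver) is not derivable from the premises (the permission P(timestamp_waiver) asserts only not O(not timestamp_waiver), not O(timestamp_waiver)), so it does not yield O(badge_in).
No other premise forces O(badge_in). An ideal world satisfying every premise can still have not badge_in true, so F(not badge_in) is not derivable.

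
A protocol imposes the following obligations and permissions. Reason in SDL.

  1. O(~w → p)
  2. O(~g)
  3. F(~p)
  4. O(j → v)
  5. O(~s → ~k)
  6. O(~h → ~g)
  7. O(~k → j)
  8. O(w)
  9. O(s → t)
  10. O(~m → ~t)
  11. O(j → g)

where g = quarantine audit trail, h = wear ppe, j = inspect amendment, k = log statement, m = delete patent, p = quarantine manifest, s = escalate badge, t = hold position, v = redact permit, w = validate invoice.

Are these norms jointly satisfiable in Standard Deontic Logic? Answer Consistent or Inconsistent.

Consistent

Premise 1 is O(~w → p); even if O(p) held, inferring O(~w) would be affirming the consequent — invalid.
So O(~w) is not derivable, and the apparent clash with O(w) does not arise.
A world satisfying every obligation exists (e.g. g=false, h=false, j=false, k=true, m=true, p=true, s=true, t=true, v=false, w=true); no atom is both obligatory and forbidden, so the set is consistent.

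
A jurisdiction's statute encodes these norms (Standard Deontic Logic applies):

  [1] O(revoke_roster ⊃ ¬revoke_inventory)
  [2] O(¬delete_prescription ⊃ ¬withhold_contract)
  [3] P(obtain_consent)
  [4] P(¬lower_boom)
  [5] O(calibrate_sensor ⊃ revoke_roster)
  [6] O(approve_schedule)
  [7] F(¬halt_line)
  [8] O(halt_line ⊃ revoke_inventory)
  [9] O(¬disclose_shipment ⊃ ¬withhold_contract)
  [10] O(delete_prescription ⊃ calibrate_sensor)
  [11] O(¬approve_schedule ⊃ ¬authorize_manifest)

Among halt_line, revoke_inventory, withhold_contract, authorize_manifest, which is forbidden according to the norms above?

withhold_contract

Premise 7 is F(¬halt_line), i.e. O(halt_line).
Applying K to premise 8 (O(halt_line ⊃ revoke_inventory)) and O(halt_line) yields O(revoke_inventory).
Premise 1 is O(revoke_roster ⊃ ¬revoke_inventory); contrapositively O(revoke_inventory ⊃ ¬revoke_roster). Since O(revoke_inventory) holds, K gives O(¬revoke_roster).
The contrapositive of premise 5 (O(calibrate_sensor ⊃ revoke_roster)) is O(¬revoke_roster ⊃ ¬calibrate_sensor), and O(¬revoke_roster) is already established, so O(¬calibrate_sensor).
The contrapositive of premise 10 (O(delete_prescription ⊃ calibrate_sensor)) is O(¬calibrate_sensor ⊃ ¬delete_prescription), and O(¬calibrate_sensor) is already established, so O(¬delete_prescription).
From O(¬delete_prescription) and premise 2, O(¬delete_prescription ⊃ ¬withhold_contract), we obtain O(¬withhold_contract).
So O(¬withhold_contract) holds, i.e. withhold_contract is forbidden. None of the other listed options is forbidden under the premises.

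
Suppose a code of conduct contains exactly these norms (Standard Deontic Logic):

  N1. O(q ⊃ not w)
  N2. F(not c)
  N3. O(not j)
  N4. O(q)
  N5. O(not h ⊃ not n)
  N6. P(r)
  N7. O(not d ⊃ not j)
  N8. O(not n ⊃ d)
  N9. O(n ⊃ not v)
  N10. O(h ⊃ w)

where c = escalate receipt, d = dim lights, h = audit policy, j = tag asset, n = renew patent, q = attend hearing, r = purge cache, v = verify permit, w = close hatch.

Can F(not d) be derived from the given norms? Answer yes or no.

Premise 4 gives O(q).
Applying K to premise 1 (O(q ⊃ not w)) and O(q) yields O(not w).
The contrapositive of premise 10 (O(h ⊃ w)) is O(not w ⊃ not h), and O(not w) is already established, so O(not h).
From O(not h) and premise 5, O(not h ⊃ not n), we obtain O(not n).
Applying K to premise 8 (O(not n ⊃ d)) and O(not n) yields O(d).
Premises 2, 3, 6, 7, 9 do not contribute to this derivation.
So O(d) holds, i.e. F(not d). The claim follows.

Yes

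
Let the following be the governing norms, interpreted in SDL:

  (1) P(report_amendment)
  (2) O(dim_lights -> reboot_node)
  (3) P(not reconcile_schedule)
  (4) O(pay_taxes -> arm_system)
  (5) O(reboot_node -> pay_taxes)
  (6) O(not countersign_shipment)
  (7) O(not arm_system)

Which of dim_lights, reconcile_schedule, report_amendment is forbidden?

dim_lights

Premise 7 states O(not arm_system) outright.
Premise 4 is O(pay_taxes -> arm_system); contrapositively O(not arm_system -> not pay_taxes). Since O(not arm_system) holds, K gives O(not pay_taxes).
The contrapositive of premise 5 (O(reboot_node -> pay_taxes)) is O(not pay_taxes -> not reboot_node), and O(not pay_taxes) is already established, so O(not reboot_node).
Premise 2, O(dim_lights -> reboot_node), contraposes to O(not reboot_node -> not dim_lights); with O(not reboot_node) we get O(not dim_lights).
So O(not dim_lights) holds, i.e. dim_lights is forbidden. None of the other listed options is forbidden under the premises.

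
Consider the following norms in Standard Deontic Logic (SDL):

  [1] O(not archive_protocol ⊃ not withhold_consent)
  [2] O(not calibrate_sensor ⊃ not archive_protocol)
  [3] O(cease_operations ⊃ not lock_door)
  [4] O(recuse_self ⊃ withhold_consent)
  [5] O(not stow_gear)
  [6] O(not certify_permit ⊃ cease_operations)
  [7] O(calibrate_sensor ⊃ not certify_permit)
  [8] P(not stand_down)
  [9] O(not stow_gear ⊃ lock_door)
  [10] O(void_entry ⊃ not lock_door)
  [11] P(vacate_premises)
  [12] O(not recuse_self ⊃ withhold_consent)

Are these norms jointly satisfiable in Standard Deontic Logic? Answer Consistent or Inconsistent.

Inconsistent

By case analysis on recuse_self: premise 4 gives O(recuse_self ⊃ withhold_consent) and premise 12 gives O(not recuse_self ⊃ withhold_consent), so O(withhold_consent) either way.
Premise 1, O(not archive_protocol ⊃ not withhold_consent), contraposes to O(withhold_consent ⊃ archive_protocol); with O(withhold_consent) we get O(archive_protocol).
The contrapositive of premise 2 (O(not calibrate_sensor ⊃ not archive_protocol)) is O(archive_protocol ⊃ calibrate_sensor), and O(archive_protocol) is already established, so O(calibrate_sensor).
With premise 7, O(calibrate_sensor ⊃ not certify_permit), the K-axiom yields O(not certify_permit).
From O(not certify_permit) and premise 6, O(not certify_permit ⊃ cease_operations), we obtain O(cease_operations).
With premise 3, O(cease_operations ⊃ not lock_door), the K-axiom yields O(not lock_door).
Premise 9 is O(not stow_gear ⊃ lock_door); contrapositively O(not lock_door ⊃ stow_gear). Since O(not lock_door) holds, K gives O(stow_gear).
But premise 5 directly asserts O(not stow_gear).
We now have both O(stow_gear) and O(not stow_gear) — stow_gear is simultaneously obligatory and forbidden, violating the D-axiom.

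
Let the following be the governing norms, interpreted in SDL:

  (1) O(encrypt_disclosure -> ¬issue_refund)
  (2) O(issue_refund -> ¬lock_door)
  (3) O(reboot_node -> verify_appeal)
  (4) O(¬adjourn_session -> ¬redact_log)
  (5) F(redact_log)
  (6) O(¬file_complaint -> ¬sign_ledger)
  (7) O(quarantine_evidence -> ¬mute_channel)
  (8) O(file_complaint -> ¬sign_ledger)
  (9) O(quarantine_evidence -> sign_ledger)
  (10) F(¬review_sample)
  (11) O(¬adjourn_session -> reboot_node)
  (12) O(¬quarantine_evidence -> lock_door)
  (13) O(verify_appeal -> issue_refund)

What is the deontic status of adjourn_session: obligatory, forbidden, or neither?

Obligatory

By case analysis on ¬file_complaint: premise 6 gives O(¬file_complaint -> ¬sign_ledger) and premise 8 gives O(file_complaint -> ¬sign_ledger), so O(¬sign_ledger) either way.
Premise 9 is O(quarantine_evidence -> sign_ledger); contrapositively O(¬sign_ledger -> ¬quarantine_evidence). Since O(¬sign_ledger) holds, K gives O(¬quarantine_evidence).
From O(¬quarantine_evidence) and premise 12, O(¬quarantine_evidence -> lock_door), we obtain O(lock_door).
The contrapositive of premise 2 (O(issue_refund -> ¬lock_door)) is O(lock_door -> ¬issue_refund), and O(lock_door) is already established, so O(¬issue_refund).
The contrapositive of premise 13 (O(verify_appeal -> issue_refund)) is O(¬issue_refund -> ¬verify_appeal), and O(¬issue_refund) is already established, so O(¬verify_appeal).
The contrapositive of premise 3 (O(reboot_node -> verify_appeal)) is O(¬verify_appeal -> ¬reboot_node), and O(¬verify_appeal) is already established, so O(¬reboot_node).
The contrapositive of premise 11 (O(¬adjourn_session -> reboot_node)) is O(¬reboot_node -> adjourn_session), and O(¬reboot_node) is already established, so O(adjourn_session).
Premises 1, 4, 5, 7, 10 do not contribute to this derivation.
Hence adjourn_session is obligatory.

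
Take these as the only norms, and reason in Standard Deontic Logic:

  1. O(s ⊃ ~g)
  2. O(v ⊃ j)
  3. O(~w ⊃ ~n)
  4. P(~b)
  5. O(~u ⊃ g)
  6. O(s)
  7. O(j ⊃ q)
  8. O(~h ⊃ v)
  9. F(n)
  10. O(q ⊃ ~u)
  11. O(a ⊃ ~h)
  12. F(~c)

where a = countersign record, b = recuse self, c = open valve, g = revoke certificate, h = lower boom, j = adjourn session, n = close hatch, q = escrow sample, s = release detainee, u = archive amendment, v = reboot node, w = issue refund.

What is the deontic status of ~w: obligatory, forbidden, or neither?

Premise 3 is O(~w ⊃ ~n); even if O(~n) held, inferring O(~w) would be affirming the consequent — invalid.
No premise or chain of K-axiom applications forces O(~w), and none forces O(w). So ~w is neither obligatory nor forbidden under these norms.

Neither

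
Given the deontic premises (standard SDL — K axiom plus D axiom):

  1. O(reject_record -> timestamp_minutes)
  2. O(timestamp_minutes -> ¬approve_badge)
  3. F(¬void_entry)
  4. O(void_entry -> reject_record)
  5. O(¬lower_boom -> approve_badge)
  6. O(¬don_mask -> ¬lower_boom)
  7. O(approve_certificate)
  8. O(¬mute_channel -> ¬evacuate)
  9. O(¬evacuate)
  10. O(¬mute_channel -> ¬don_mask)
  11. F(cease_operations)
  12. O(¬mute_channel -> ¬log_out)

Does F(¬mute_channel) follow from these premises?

Yes

F(¬void_entry) at premise 3 means O(void_entry).
With premise 4, O(void_entry -> reject_record), the K-axiom yields O(reject_record).
Premise 1 is O(reject_record -> timestamp_minutes); since O(reject_record), deontic closure gives O(timestamp_minutes).
From O(timestamp_minutes) and premise 2, O(timestamp_minutes -> ¬approve_badge), we obtain O(¬approve_badge).
The contrapositive of premise 5 (O(¬lower_boom -> approve_badge)) is O(¬approve_badge -> lower_boom), and O(¬approve_badge) is already established, so O(lower_boom).
Premise 6, O(¬don_mask -> ¬lower_boom), contraposes to O(lower_boom -> don_mask); with O(lower_boom) we get O(don_mask).
Premise 10 is O(¬mute_channel -> ¬don_mask); contrapositively O(don_mask -> mute_channel). Since O(don_mask) holds, K gives O(mute_channel).
Premises 7, 8, 9, 11, 12 do not contribute to this derivation.
So O(mute_channel) holds, i.e. F(¬mute_channel). The claim follows.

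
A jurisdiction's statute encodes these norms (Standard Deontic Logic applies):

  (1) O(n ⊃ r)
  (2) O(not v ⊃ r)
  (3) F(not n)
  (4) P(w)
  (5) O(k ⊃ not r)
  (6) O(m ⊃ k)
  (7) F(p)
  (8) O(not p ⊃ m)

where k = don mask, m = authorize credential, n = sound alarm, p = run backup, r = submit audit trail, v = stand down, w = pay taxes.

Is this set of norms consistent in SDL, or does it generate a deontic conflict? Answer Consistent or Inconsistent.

Inconsistent

Premise 3, F(not n), is equivalent to O(n).
From O(n) and premise 1, O(n ⊃ r), we obtain O(r).
Premise 5, O(k ⊃ not r), contraposes to O(r ⊃ not k); with O(r) we get O(not k).
Premise 6 is O(m ⊃ k); contrapositively O(not k ⊃ not m). Since O(not k) holds, K gives O(not m).
The contrapositive of premise 8 (O(not p ⊃ m)) is O(not m ⊃ p), and O(not m) is already established, so O(p).
But premise 7, F(p), means O(not p).
We now have both O(p) and O(not p) — p is simultaneously obligatory and forbidden, violating the D-axiom.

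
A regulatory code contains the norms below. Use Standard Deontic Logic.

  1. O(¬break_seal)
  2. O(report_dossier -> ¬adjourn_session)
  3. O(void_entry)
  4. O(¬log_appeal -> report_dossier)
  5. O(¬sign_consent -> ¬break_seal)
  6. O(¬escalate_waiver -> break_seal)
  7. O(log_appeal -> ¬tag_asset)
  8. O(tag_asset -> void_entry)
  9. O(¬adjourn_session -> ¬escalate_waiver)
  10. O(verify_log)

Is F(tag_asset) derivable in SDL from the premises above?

Premise 1 states O(¬break_seal) outright.
Premise 6, O(¬escalate_waiver -> break_seal), contraposes to O(¬break_seal -> escalate_waiver); with O(¬break_seal) we get O(escalate_waiver).
Premise 9 is O(¬adjourn_session -> ¬escalate_waiver); contrapositively O(escalate_waiver -> adjourn_session). Since O(escalate_waiver) holds, K gives O(adjourn_session).
The contrapositive of premise 2 (O(report_dossier -> ¬adjourn_session)) is O(adjourn_session -> ¬report_dossier), and O(adjourn_session) is already established, so O(¬report_dossier).
Premise 4, O(¬log_appeal -> report_dossier), contraposes to O(¬report_dossier -> log_appeal); with O(¬report_dossier) we get O(log_appeal).
From O(log_appeal) and premise 7, O(log_appeal -> ¬tag_asset), we obtain O(¬tag_asset).
Premises 3, 5, 8, 10 do not contribute to this derivation.
So O(¬tag_asset) holds, i.e. F(tag_asset). The claim follows.

Yes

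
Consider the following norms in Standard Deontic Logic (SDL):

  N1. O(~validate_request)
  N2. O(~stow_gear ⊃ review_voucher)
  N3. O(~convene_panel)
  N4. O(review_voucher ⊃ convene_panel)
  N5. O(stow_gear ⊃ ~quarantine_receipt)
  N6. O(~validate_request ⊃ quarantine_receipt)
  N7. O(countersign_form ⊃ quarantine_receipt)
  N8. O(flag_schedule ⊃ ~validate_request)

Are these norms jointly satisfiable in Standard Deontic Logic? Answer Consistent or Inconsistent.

From premise 1 we have O(~validate_request).
From O(~validate_request) and premise 6, O(~validate_request ⊃ quarantine_receipt), we obtain O(quarantine_receipt).
Premise 5 is O(stow_gear ⊃ ~quarantine_receipt); contrapositively O(quarantine_receipt ⊃ ~stow_gear). Since O(quarantine_receipt) holds, K gives O(~stow_gear).
With premise 2, O(~stow_gear ⊃ review_voucher), the K-axiom yields O(review_voucher).
With premise 4, O(review_voucher ⊃ convene_panel), the K-axiom yields O(convene_panel).
But premise 3 directly asserts O(~convene_panel).
We now have both O(convene_panel) and O(~convene_panel) — convene_panel is simultaneously obligatory and forbidden, violating the D-axiom.

Inconsistent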